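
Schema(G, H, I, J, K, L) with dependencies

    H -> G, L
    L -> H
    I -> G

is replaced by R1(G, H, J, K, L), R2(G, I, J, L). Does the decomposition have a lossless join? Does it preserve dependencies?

lossy but dependency-preserving

Lossless test: (G, J, L)⁺ = {G, H, J, L}, which is a superkey of neither fragment — lossy.
Dependency preservation: every FD's attributes lie within a single fragment, so each can be enforced locally — preserved.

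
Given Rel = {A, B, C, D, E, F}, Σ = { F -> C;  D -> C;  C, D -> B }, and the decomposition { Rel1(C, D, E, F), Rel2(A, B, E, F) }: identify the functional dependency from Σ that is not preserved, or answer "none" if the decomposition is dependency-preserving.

C, D -> B

Check C, D → B: no single fragment contains all of {B, C, D}, and the restricted closure of {C, D} across the fragments never reaches {B}.
F → C is preserved.
D → C is preserved.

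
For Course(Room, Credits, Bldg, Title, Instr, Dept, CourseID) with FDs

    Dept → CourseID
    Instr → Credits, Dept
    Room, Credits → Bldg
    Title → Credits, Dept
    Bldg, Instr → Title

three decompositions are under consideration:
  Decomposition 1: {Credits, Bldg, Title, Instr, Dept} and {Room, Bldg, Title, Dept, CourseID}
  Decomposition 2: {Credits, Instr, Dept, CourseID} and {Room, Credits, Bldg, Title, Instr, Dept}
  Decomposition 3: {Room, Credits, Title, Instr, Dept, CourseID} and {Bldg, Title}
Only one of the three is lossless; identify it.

Decomposition 1: common = {Bldg, Title, Dept}, closure = {Credits, Bldg, Title, Dept, CourseID} → lossy.
Decomposition 2: common = {Credits, Instr, Dept}, closure = {Credits, Instr, Dept, CourseID} → lossless.
Decomposition 3: common = {Title}, closure = {Credits, Title, Dept, CourseID} → lossy.

Decomposition 2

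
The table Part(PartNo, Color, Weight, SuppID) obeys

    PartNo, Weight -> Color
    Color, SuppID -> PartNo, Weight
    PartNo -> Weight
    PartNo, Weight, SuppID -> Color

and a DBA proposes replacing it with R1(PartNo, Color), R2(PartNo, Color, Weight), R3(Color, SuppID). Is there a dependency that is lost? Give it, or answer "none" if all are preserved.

Check Color, SuppID → PartNo, Weight: no single fragment contains all of {PartNo, Color, Weight, SuppID}, and the restricted closure of {Color, SuppID} across the fragments never reaches {PartNo, Weight}.
PartNo, Weight → Color is preserved.
PartNo → Weight is preserved.
PartNo, Weight, SuppID → Color is preserved.

Color, SuppID -> PartNo, Weight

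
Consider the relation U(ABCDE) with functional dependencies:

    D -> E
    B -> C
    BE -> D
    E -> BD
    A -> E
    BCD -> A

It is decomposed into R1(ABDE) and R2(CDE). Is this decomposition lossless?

Common attributes: R1 ∩ R2 = {DE}.
Closure of {DE}: E → BD applies, adding B; B → C applies, adding C; BCD → A applies, adding A. So (DE)⁺ = {ABCDE}.
This closure contains every attribute of R1, so R1 ∩ R2 → R1. The join is lossless.

Yes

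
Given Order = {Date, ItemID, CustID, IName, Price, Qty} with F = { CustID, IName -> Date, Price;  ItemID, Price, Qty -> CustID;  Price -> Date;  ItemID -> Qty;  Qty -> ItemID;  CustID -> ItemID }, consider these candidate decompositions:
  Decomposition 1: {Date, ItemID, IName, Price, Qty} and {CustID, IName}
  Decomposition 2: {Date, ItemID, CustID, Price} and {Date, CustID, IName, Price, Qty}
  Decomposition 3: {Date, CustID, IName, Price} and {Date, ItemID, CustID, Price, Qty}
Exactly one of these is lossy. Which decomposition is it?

Decomposition 1: common = {IName}, closure = {IName} → lossy.
Decomposition 2: common = {Date, CustID, Price}, closure = {Date, ItemID, CustID, Price, Qty} → lossless.
Decomposition 3: common = {Date, CustID, Price}, closure = {Date, ItemID, CustID, Price, Qty} → lossless.

Decomposition 1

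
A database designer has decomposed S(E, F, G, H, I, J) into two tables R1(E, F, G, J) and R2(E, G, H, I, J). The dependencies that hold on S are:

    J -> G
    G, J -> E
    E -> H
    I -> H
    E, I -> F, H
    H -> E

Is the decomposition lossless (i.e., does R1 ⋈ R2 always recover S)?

No

Common attributes: R1 ∩ R2 = {E, G, J}.
Closure of {E, G, J}: E → H applies, adding H. So (E, G, J)⁺ = {E, G, H, J}.
The closure contains neither all of R1 = {E, F, G, J} nor all of R2 = {E, G, H, I, J}, so the common attributes are not a superkey of either fragment. The join is lossy.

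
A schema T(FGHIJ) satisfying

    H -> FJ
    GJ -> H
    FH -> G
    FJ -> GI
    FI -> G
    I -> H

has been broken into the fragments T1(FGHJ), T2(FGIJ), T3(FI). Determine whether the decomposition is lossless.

Yes

Chase test. Columns are FGHIJ; row i has aⱼ where attribute j ∈ Ti, else bᵢⱼ.
Initial tableau (one row per fragment):
  row 1: a1 a2 a3 b14 a5
  row 2: a1 a2 b23 a4 a5
  row 3: a1 b32 b33 a4 b35
Rows 1 and 2 agree on GJ; apply GJ→H and equate their H entries.
Rows 1 and 2 agree on FJ; apply FJ→GI and equate their GI entries.
Rows 1 and 3 agree on FI; apply FI→G and equate their G entries.
Rows 1 and 3 agree on I; apply I→H and equate their H entries.
Rows 1 and 3 agree on H; apply H→FJ and equate their FJ entries.
Row 1 is now all distinguished symbols — the join is lossless.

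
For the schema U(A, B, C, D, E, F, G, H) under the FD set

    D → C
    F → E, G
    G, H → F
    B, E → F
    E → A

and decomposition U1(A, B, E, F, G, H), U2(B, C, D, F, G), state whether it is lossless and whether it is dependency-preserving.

Lossless test: (B, F, G)⁺ = {A, B, E, F, G}, which is a superkey of neither fragment — lossy.
Dependency preservation: every FD's attributes lie within a single fragment, so each can be enforced locally — preserved.

lossy but dependency-preserving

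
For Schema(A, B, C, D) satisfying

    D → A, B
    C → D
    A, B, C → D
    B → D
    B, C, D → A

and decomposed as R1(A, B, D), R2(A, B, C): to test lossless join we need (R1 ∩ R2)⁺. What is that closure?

A, B, D

R1 ∩ R2 = {A, B}.
B → D applies, adding D
Closure: {A, B, D}.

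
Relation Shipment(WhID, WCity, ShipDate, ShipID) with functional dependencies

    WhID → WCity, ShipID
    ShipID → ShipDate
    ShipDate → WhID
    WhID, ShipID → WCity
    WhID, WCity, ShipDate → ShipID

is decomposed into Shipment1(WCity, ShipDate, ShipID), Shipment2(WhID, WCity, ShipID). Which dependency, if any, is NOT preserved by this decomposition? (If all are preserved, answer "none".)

WhID → WCity, ShipID lies within Shipment2.
ShipID → ShipDate lies within Shipment1.
ShipDate → WhID: restricted closure across fragments reaches WhID.
WhID, ShipID → WCity lies within Shipment2.
WhID, WCity, ShipDate → ShipID: restricted closure across fragments reaches ShipID.
Every dependency is enforceable on the fragments, so the decomposition is dependency-preserving.

none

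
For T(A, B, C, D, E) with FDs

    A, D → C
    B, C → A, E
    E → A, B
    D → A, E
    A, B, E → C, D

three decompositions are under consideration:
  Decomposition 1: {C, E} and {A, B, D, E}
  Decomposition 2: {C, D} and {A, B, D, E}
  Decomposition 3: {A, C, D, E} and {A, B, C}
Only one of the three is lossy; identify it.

Decomposition 3

Decomposition 1: common = {E}, closure = {A, B, C, D, E} → lossless.
Decomposition 2: common = {D}, closure = {A, B, C, D, E} → lossless.
Decomposition 3: common = {A, C}, closure = {A, C} → lossy.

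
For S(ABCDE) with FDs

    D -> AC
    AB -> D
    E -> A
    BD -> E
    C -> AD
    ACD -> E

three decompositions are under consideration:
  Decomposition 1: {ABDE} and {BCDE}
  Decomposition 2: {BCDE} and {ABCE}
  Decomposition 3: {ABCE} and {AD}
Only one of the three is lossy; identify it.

Decomposition 1: common = {BDE}, closure = {ABCDE} → lossless.
Decomposition 2: common = {BCE}, closure = {ABCDE} → lossless.
Decomposition 3: common = {A}, closure = {A} → lossy.

Decomposition 3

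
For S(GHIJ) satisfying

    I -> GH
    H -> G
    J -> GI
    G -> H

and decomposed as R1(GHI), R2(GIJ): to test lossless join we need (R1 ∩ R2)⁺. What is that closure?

R1 ∩ R2 = {GI}.
I → GH applies, adding H
Closure: {GHI}.

GHI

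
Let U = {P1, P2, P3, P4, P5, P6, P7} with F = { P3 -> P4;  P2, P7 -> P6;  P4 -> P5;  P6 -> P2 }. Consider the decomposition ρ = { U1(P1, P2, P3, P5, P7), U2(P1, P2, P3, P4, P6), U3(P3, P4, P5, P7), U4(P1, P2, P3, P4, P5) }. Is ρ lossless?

Chase test. Columns are P1, P2, P3, P4, P5, P6, P7; row i has aⱼ where attribute j ∈ Ui, else bᵢⱼ.
Initial tableau (one row per fragment):
  row 1: a1 a2 a3 b14 a5 b16 a7
  row 2: a1 a2 a3 a4 b25 a6 b27
  row 3: b31 b32 a3 a4 a5 b36 a7
  row 4: a1 a2 a3 a4 a5 b46 b47
Rows 1 and 2 agree on P3; apply P3→P4 and equate their P4 entries.
Rows 1 and 2 agree on P4; apply P4→P5 and equate their P5 entries.
No row becomes fully distinguished — the join is lossy.

No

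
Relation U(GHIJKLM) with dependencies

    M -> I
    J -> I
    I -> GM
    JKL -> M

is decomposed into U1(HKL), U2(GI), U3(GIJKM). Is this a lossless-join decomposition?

No

Chase test. Columns are GHIJKLM; row i has aⱼ where attribute j ∈ Ui, else bᵢⱼ.
Initial tableau (one row per fragment):
  row 1: b11 a2 b13 b14 a5 a6 b17
  row 2: a1 b22 a3 b24 b25 b26 b27
  row 3: a1 b32 a3 a4 a5 b36 a7
Rows 2 and 3 agree on I; apply I→GM and equate their GM entries.
No row becomes fully distinguished — the join is lossy.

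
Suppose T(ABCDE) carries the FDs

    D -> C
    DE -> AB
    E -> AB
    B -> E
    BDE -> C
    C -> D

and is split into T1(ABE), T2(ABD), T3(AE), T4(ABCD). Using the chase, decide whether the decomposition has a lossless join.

Chase test. Columns are ABCDE; row i has aⱼ where attribute j ∈ Ti, else bᵢⱼ.
Initial tableau (one row per fragment):
  row 1: a1 a2 b13 b14 a5
  row 2: a1 a2 b23 a4 b25
  row 3: a1 b32 b33 b34 a5
  row 4: a1 a2 a3 a4 b45
Rows 2 and 4 agree on D; apply D→C and equate their C entries.
Rows 1 and 3 agree on E; apply E→AB and equate their AB entries.
Rows 1 and 2 agree on B; apply B→E and equate their E entries.
Rows 1 and 4 agree on B; apply B→E and equate their E entries.
Row 2 is now all distinguished symbols — the join is lossless.

Yes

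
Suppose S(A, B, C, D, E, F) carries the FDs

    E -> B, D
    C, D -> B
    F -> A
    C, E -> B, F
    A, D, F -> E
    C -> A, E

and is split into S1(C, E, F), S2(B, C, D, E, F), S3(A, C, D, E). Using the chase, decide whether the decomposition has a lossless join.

Chase test. Columns are A, B, C, D, E, F; row i has aⱼ where attribute j ∈ Si, else bᵢⱼ.
Initial tableau (one row per fragment):
  row 1: b11 b12 a3 b14 a5 a6
  row 2: b21 a2 a3 a4 a5 a6
  row 3: a1 b32 a3 a4 a5 b36
Rows 1 and 2 agree on E; apply E→B, D and equate their B, D entries.
Rows 1 and 3 agree on E; apply E→B, D and equate their B, D entries.
Rows 1 and 2 agree on F; apply F→A and equate their A entries.
Rows 1 and 3 agree on C, E; apply C, E→B, F and equate their B, F entries.
Rows 1 and 3 agree on C; apply C→A, E and equate their A, E entries.
Row 1 is now all distinguished symbols — the join is lossless.

Yes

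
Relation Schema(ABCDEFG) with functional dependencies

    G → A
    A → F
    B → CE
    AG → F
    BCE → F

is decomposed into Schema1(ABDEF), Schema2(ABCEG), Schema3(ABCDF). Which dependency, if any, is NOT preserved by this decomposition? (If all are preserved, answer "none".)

none

G → A lies within Schema2.
A → F lies within Schema1.
B → CE lies within Schema2.
AG → F: restricted closure across fragments reaches F.
BCE → F: restricted closure across fragments reaches F.
Every dependency is enforceable on the fragments, so the decomposition is dependency-preserving.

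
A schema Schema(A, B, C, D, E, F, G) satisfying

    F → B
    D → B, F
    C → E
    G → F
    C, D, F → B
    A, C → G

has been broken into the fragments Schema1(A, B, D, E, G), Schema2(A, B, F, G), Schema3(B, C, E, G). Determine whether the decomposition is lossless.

No

Chase test. Columns are A, B, C, D, E, F, G; row i has aⱼ where attribute j ∈ Schemai, else bᵢⱼ.
Initial tableau (one row per fragment):
  row 1: a1 a2 b13 a4 a5 b16 a7
  row 2: a1 a2 b23 b24 b25 a6 a7
  row 3: b31 a2 a3 b34 a5 b36 a7
Rows 1 and 2 agree on G; apply G→F and equate their F entries.
Rows 1 and 3 agree on G; apply G→F and equate their F entries.
No row becomes fully distinguished — the join is lossy.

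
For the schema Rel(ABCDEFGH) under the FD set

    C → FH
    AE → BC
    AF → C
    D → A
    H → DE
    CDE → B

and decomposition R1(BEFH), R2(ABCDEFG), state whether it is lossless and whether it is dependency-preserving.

Lossless test: (BEF)⁺ = {BEF}, which is a superkey of neither fragment — lossy.
Dependency preservation: the restricted closure of {C} across the fragments never reaches {FH}, so C → FH cannot be enforced without a join — not preserved.

lossy and not dependency-preserving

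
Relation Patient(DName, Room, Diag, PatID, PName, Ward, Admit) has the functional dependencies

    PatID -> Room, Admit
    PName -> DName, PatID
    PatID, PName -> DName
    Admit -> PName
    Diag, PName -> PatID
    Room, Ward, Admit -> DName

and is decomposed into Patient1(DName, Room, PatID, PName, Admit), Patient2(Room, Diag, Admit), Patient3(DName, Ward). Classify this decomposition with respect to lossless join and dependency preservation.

Lossless test (chase): Rows 1 and 2 agree on Admit; apply Admit→PName and equate their PName entries. Rows 1 and 2 agree on PName; apply PName→DName, PatID and equate their DName, PatID entries. No row becomes fully distinguished — the join is lossy.
Dependency preservation: Diag, PName → PatID; Room, Ward, Admit → DName are not contained in any single fragment, but the restricted closure of each left-hand side across the fragments still reaches the right-hand side; the remaining FDs each lie inside some fragment. All dependencies are preserved.

lossy but dependency-preserving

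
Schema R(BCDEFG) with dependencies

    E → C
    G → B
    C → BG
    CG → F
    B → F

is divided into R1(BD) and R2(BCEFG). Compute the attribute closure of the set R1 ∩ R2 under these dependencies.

BF

R1 ∩ R2 = {B}.
B → F applies, adding F
Closure: {BF}.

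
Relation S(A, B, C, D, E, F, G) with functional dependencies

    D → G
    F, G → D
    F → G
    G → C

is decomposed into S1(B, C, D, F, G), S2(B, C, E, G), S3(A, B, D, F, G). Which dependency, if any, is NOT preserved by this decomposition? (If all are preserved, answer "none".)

none

D → G lies within S1.
F, G → D lies within S1.
F → G lies within S1.
G → C lies within S1.
Every dependency is enforceable on the fragments, so the decomposition is dependency-preserving.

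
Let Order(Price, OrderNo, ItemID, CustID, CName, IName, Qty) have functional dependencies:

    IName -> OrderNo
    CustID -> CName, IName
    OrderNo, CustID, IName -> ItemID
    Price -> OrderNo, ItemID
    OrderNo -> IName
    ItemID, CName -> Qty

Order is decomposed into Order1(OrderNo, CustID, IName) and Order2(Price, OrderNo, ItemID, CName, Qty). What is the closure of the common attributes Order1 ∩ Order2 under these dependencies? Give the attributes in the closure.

Order1 ∩ Order2 = {OrderNo}.
OrderNo → IName applies, adding IName
Closure: {OrderNo, IName}.

OrderNo, IName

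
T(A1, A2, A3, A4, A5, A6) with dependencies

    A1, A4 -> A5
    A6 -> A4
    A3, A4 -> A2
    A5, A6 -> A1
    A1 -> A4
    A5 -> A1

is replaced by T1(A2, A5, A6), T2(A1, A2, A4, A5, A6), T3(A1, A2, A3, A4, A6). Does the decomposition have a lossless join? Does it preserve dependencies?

Lossless test (chase): Rows 2 and 3 agree on A1, A4; apply A1, A4→A5 and equate their A5 entries. Rows 1 and 2 agree on A6; apply A6→A4 and equate their A4 entries. Rows 1 and 2 agree on A5, A6; apply A5, A6→A1 and equate their A1 entries. Row 3 is now all distinguished symbols — the join is lossless.
Dependency preservation: every FD's attributes lie within a single fragment, so each can be enforced locally — preserved.

lossless and dependency-preserving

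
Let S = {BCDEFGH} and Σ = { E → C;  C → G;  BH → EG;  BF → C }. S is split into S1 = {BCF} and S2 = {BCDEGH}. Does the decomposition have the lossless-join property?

No

Common attributes: S1 ∩ S2 = {BC}.
Closure of {BC}: C → G applies, adding G. So (BC)⁺ = {BCG}.
The closure contains neither all of S1 = {BCF} nor all of S2 = {BCDEGH}, so the common attributes are not a superkey of either fragment. The join is lossy.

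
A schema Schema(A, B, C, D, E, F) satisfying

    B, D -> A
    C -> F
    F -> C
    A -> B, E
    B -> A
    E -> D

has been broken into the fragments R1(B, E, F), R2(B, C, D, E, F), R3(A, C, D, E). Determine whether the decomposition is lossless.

No

Chase test. Columns are A, B, C, D, E, F; row i has aⱼ where attribute j ∈ Ri, else bᵢⱼ.
Initial tableau (one row per fragment):
  row 1: b11 a2 b13 b14 a5 a6
  row 2: b21 a2 a3 a4 a5 a6
  row 3: a1 b32 a3 a4 a5 b36
Rows 2 and 3 agree on C; apply C→F and equate their F entries.
Rows 1 and 2 agree on F; apply F→C and equate their C entries.
Rows 1 and 2 agree on B; apply B→A and equate their A entries.
Rows 1 and 2 agree on E; apply E→D and equate their D entries.
No row becomes fully distinguished — the join is lossy.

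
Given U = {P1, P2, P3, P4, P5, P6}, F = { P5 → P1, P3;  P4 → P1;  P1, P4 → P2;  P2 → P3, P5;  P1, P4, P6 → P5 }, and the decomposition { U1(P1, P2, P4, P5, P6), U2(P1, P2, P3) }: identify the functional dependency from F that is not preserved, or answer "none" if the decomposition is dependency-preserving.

Check P5 → P1, P3: no single fragment contains all of {P1, P3, P5}, and the restricted closure of {P5} across the fragments never reaches {P1, P3}.
P4 → P1 is preserved.
P1, P4 → P2 is preserved.
P2 → P3, P5 is preserved.
P1, P4, P6 → P5 is preserved.

P5 → P1, P3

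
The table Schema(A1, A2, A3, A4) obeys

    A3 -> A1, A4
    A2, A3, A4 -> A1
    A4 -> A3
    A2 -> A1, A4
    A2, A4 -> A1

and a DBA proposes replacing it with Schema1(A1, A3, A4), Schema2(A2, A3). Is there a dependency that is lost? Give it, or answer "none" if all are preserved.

none

A3 → A1, A4 lies within Schema1.
A2, A3, A4 → A1: restricted closure across fragments reaches A1.
A4 → A3 lies within Schema1.
A2 → A1, A4: restricted closure across fragments reaches A1, A4.
A2, A4 → A1: restricted closure across fragments reaches A1.
Every dependency is enforceable on the fragments, so the decomposition is dependency-preserving.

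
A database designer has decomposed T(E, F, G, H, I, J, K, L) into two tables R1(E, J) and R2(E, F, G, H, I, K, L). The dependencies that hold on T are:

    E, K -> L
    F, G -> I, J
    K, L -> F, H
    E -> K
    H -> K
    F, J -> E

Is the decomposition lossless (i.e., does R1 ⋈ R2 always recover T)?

No

Common attributes: R1 ∩ R2 = {E}.
Closure of {E}: E → K applies, adding K; E, K → L applies, adding L; K, L → F, H applies, adding F, H. So (E)⁺ = {E, F, H, K, L}.
The closure contains neither all of R1 = {E, J} nor all of R2 = {E, F, G, H, I, K, L}, so the common attributes are not a superkey of either fragment. The join is lossy.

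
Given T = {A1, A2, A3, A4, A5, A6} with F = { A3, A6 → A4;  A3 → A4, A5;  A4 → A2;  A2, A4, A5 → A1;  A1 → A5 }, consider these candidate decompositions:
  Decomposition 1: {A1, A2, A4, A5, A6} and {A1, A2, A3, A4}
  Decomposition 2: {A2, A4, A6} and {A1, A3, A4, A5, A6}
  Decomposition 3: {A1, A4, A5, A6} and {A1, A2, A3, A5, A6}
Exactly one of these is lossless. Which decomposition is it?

Decomposition 2

Decomposition 1: common = {A1, A2, A4}, closure = {A1, A2, A4, A5} → lossy.
Decomposition 2: common = {A4, A6}, closure = {A2, A4, A6} → lossless.
Decomposition 3: common = {A1, A5, A6}, closure = {A1, A5, A6} → lossy.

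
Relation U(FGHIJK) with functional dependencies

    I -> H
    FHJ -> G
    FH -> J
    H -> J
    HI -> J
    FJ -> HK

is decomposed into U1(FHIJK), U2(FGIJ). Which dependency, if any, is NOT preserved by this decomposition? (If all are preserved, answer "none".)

I → H lies within U1.
FHJ → G: restricted closure across fragments reaches G.
FH → J lies within U1.
H → J lies within U1.
HI → J lies within U1.
FJ → HK lies within U1.
Every dependency is enforceable on the fragments, so the decomposition is dependency-preserving.

none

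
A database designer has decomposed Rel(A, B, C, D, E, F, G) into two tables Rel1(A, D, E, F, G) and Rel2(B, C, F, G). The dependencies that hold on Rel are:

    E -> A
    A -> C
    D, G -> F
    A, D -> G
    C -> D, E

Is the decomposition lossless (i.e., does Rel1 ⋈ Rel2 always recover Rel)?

No

Common attributes: Rel1 ∩ Rel2 = {F, G}.
No dependency enlarges {F, G}, so (F, G)⁺ = {F, G}.
The closure contains neither all of Rel1 = {A, D, E, F, G} nor all of Rel2 = {B, C, F, G}, so the common attributes are not a superkey of either fragment. The join is lossy.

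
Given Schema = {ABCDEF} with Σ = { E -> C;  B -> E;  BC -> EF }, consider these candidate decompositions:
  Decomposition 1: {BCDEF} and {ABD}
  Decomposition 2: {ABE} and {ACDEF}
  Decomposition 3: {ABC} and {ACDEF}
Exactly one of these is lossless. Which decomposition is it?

Decomposition 1

Decomposition 1: common = {BD}, closure = {BCDEF} → lossless.
Decomposition 2: common = {AE}, closure = {ACE} → lossy.
Decomposition 3: common = {AC}, closure = {AC} → lossy.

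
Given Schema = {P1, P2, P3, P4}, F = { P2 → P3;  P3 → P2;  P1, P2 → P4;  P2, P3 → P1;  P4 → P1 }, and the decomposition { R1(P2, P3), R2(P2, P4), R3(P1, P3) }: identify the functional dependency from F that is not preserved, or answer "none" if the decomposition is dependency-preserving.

P4 → P1

Check P4 → P1: no single fragment contains all of {P1, P4}, and the restricted closure of {P4} across the fragments never reaches {P1}.
P2 → P3 is preserved.
P3 → P2 is preserved.
P1, P2 → P4 is preserved.
P2, P3 → P1 is preserved.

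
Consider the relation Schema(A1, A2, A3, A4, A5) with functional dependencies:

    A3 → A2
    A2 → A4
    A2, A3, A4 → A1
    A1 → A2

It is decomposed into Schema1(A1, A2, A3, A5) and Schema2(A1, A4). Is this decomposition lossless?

Yes

Common attributes: Schema1 ∩ Schema2 = {A1}.
Closure of {A1}: A1 → A2 applies, adding A2; A2 → A4 applies, adding A4. So (A1)⁺ = {A1, A2, A4}.
This closure contains every attribute of Schema2, so Schema1 ∩ Schema2 → Schema2. The join is lossless.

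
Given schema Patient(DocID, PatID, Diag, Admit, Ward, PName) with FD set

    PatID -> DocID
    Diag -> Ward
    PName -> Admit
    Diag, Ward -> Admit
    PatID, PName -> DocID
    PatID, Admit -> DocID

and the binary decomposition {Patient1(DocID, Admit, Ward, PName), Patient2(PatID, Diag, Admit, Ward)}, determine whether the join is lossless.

Common attributes: Patient1 ∩ Patient2 = {Admit, Ward}.
No dependency enlarges {Admit, Ward}, so (Admit, Ward)⁺ = {Admit, Ward}.
The closure contains neither all of Patient1 = {DocID, Admit, Ward, PName} nor all of Patient2 = {PatID, Diag, Admit, Ward}, so the common attributes are not a superkey of either fragment. The join is lossy.

No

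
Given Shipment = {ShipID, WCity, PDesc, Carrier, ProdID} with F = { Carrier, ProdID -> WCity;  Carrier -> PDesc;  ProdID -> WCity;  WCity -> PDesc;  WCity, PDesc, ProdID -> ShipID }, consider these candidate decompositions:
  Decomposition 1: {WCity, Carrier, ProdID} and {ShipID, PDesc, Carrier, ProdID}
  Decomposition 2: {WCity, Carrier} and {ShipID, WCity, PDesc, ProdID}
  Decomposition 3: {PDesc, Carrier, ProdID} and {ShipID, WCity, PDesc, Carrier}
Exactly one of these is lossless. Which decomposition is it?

Decomposition 1

Decomposition 1: common = {Carrier, ProdID}, closure = {ShipID, WCity, PDesc, Carrier, ProdID} → lossless.
Decomposition 2: common = {WCity}, closure = {WCity, PDesc} → lossy.
Decomposition 3: common = {PDesc, Carrier}, closure = {PDesc, Carrier} → lossy.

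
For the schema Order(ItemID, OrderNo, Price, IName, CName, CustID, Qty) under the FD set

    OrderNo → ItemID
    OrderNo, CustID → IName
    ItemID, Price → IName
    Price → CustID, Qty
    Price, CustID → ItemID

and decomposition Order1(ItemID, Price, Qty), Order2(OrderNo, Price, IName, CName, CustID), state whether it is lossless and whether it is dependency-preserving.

lossless but not dependency-preserving

Lossless test: (Price)⁺ = {ItemID, Price, IName, CustID, Qty}, which contains all of one fragment — lossless.
Dependency preservation: the restricted closure of {OrderNo} across the fragments never reaches {ItemID}, so OrderNo → ItemID cannot be enforced without a join — not preserved.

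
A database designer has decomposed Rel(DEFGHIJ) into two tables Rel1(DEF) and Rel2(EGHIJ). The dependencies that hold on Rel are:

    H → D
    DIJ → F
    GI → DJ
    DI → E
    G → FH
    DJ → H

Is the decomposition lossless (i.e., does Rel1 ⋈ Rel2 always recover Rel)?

Common attributes: Rel1 ∩ Rel2 = {E}.
No dependency enlarges {E}, so (E)⁺ = {E}.
The closure contains neither all of Rel1 = {DEF} nor all of Rel2 = {EGHIJ}, so the common attributes are not a superkey of either fragment. The join is lossy.

No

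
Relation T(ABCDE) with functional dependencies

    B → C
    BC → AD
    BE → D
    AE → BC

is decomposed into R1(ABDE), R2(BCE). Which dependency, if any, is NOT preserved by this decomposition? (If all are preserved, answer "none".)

B → C lies within R2.
BC → AD: restricted closure across fragments reaches AD.
BE → D lies within R1.
AE → BC: restricted closure across fragments reaches BC.
Every dependency is enforceable on the fragments, so the decomposition is dependency-preserving.

none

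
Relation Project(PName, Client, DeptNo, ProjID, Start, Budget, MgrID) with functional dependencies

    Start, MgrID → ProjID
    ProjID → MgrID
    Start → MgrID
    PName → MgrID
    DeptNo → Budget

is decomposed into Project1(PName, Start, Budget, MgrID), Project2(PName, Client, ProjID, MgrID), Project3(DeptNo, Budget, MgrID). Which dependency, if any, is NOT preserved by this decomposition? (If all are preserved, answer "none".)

Check Start, MgrID → ProjID: no single fragment contains all of {ProjID, Start, MgrID}, and the restricted closure of {Start, MgrID} across the fragments never reaches {ProjID}.
ProjID → MgrID is preserved.
Start → MgrID is preserved.
PName → MgrID is preserved.
DeptNo → Budget is preserved.

Start, MgrID → ProjID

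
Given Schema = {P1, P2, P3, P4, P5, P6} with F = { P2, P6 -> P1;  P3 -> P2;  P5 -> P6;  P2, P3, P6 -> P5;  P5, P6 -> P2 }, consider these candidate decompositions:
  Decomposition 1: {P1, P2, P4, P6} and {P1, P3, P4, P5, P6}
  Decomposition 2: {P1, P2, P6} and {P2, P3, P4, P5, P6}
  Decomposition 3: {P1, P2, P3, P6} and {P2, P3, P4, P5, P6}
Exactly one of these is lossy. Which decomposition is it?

Decomposition 1

Decomposition 1: common = {P1, P4, P6}, closure = {P1, P4, P6} → lossy.
Decomposition 2: common = {P2, P6}, closure = {P1, P2, P6} → lossless.
Decomposition 3: common = {P2, P3, P6}, closure = {P1, P2, P3, P5, P6} → lossless.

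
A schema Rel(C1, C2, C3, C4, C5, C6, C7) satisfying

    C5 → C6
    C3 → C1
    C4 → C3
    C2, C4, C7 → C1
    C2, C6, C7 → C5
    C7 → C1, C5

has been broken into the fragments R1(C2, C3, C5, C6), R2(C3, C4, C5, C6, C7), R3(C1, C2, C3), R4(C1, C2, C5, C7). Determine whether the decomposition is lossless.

Chase test. Columns are C1, C2, C3, C4, C5, C6, C7; row i has aⱼ where attribute j ∈ Ri, else bᵢⱼ.
Initial tableau (one row per fragment):
  row 1: b11 a2 a3 b14 a5 a6 b17
  row 2: b21 b22 a3 a4 a5 a6 a7
  row 3: a1 a2 a3 b34 b35 b36 b37
  row 4: a1 a2 b43 b44 a5 b46 a7
Rows 1 and 4 agree on C5; apply C5→C6 and equate their C6 entries.
Rows 1 and 2 agree on C3; apply C3→C1 and equate their C1 entries.
Rows 1 and 3 agree on C3; apply C3→C1 and equate their C1 entries.
No row becomes fully distinguished — the join is lossy.

No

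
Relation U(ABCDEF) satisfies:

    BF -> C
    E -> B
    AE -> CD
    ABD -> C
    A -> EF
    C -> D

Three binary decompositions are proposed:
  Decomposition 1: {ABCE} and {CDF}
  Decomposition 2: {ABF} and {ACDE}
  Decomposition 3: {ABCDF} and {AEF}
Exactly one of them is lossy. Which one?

Decomposition 1

Decomposition 1: common = {C}, closure = {CD} → lossy.
Decomposition 2: common = {A}, closure = {ABCDEF} → lossless.
Decomposition 3: common = {AF}, closure = {ABCDEF} → lossless.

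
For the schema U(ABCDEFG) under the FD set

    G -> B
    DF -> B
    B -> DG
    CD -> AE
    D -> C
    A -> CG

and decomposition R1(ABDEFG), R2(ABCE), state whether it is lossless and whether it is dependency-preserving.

lossless and dependency-preserving

Lossless test: (ABE)⁺ = {ABCDEG}, which contains all of one fragment — lossless.
Dependency preservation: CD → AE; D → C; A → CG are not contained in any single fragment, but the restricted closure of each left-hand side across the fragments still reaches the right-hand side; the remaining FDs each lie inside some fragment. All dependencies are preserved.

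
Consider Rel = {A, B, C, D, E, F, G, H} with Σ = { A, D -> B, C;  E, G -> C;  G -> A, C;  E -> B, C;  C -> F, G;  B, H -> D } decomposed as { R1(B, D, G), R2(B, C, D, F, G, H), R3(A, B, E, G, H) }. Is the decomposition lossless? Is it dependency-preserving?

Lossless test (chase): Rows 1 and 2 agree on G; apply G→A, C and equate their A, C entries. Rows 1 and 3 agree on G; apply G→A, C and equate their A, C entries. Rows 1 and 2 agree on C; apply C→F, G and equate their F, G entries. Rows 1 and 3 agree on C; apply C→F, G and equate their F, G entries. Rows 2 and 3 agree on B, H; apply B, H→D and equate their D entries. Row 3 is now all distinguished symbols — the join is lossless.
Dependency preservation: the restricted closure of {A, D} across the fragments never reaches {B, C}, so A, D → B, C cannot be enforced without a join — not preserved.

lossless but not dependency-preserving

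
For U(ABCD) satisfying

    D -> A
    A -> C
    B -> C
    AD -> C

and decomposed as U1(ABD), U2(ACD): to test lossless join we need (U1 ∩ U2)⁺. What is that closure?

ACD

U1 ∩ U2 = {AD}.
A → C applies, adding C
Closure: {ACD}.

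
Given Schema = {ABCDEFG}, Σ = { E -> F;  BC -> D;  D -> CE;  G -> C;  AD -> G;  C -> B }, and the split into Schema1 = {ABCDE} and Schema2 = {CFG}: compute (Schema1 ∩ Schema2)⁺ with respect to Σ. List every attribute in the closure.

Schema1 ∩ Schema2 = {C}.
C → B applies, adding B
BC → D applies, adding D
D → CE applies, adding E
E → F applies, adding F
Closure: {BCDEF}.

BCDEF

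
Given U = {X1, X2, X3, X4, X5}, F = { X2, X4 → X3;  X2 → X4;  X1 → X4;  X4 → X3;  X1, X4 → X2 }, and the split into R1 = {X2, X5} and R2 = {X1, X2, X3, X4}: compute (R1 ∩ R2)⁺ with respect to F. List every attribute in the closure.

R1 ∩ R2 = {X2}.
X2 → X4 applies, adding X4
X4 → X3 applies, adding X3
Closure: {X2, X3, X4}.

X2, X3, X4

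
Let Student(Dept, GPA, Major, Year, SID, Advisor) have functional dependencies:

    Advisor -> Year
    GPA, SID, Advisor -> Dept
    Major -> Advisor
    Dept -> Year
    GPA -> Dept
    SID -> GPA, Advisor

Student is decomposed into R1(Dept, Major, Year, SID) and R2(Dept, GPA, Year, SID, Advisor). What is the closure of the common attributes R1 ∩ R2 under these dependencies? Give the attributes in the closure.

Dept, GPA, Year, SID, Advisor

R1 ∩ R2 = {Dept, Year, SID}.
SID → GPA, Advisor applies, adding GPA, Advisor
Closure: {Dept, GPA, Year, SID, Advisor}.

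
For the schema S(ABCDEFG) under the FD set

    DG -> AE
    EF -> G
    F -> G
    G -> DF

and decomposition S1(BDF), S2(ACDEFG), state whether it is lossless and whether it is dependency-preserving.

lossy but dependency-preserving

Lossless test: (DF)⁺ = {ADEFG}, which is a superkey of neither fragment — lossy.
Dependency preservation: every FD's attributes lie within a single fragment, so each can be enforced locally — preserved.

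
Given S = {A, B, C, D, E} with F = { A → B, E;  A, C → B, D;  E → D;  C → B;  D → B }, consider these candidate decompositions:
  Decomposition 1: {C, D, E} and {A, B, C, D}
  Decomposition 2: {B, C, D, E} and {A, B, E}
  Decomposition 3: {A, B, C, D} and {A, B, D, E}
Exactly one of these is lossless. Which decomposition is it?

Decomposition 1: common = {C, D}, closure = {B, C, D} → lossy.
Decomposition 2: common = {B, E}, closure = {B, D, E} → lossy.
Decomposition 3: common = {A, B, D}, closure = {A, B, D, E} → lossless.

Decomposition 3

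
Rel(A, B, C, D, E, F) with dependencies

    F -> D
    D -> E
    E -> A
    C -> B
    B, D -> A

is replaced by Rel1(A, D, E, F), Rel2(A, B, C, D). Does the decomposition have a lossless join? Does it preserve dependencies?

Lossless test: (A, D)⁺ = {A, D, E}, which is a superkey of neither fragment — lossy.
Dependency preservation: every FD's attributes lie within a single fragment, so each can be enforced locally — preserved.

lossy but dependency-preserving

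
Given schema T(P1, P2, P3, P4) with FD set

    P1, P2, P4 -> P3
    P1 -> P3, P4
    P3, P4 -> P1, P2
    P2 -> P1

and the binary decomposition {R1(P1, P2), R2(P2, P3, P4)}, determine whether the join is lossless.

Yes

Common attributes: R1 ∩ R2 = {P2}.
Closure of {P2}: P2 → P1 applies, adding P1; P1 → P3, P4 applies, adding P3, P4. So (P2)⁺ = {P1, P2, P3, P4}.
This closure contains every attribute of R1, so R1 ∩ R2 → R1. The join is lossless.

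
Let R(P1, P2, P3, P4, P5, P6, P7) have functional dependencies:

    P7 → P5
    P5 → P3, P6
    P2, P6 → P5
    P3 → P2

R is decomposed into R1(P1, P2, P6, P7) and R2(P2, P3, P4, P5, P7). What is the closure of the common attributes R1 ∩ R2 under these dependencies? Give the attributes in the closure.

P2, P3, P5, P6, P7

R1 ∩ R2 = {P2, P7}.
P7 → P5 applies, adding P5
P5 → P3, P6 applies, adding P3, P6
Closure: {P2, P3, P5, P6, P7}.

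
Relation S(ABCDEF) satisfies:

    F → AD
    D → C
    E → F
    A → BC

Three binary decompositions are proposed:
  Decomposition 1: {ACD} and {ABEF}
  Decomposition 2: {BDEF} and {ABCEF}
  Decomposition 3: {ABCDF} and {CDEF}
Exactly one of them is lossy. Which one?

Decomposition 1: common = {A}, closure = {ABC} → lossy.
Decomposition 2: common = {BEF}, closure = {ABCDEF} → lossless.
Decomposition 3: common = {CDF}, closure = {ABCDF} → lossless.

Decomposition 1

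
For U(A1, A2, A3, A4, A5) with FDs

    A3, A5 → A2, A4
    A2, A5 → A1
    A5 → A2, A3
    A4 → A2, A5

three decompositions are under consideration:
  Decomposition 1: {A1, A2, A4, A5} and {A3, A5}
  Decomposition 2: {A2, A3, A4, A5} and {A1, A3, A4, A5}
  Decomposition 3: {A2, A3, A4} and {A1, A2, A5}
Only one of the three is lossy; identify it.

Decomposition 3

Decomposition 1: common = {A5}, closure = {A1, A2, A3, A4, A5} → lossless.
Decomposition 2: common = {A3, A4, A5}, closure = {A1, A2, A3, A4, A5} → lossless.
Decomposition 3: common = {A2}, closure = {A2} → lossy.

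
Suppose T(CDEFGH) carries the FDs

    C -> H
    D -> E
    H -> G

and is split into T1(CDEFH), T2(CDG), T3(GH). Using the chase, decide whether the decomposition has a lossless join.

Yes

Chase test. Columns are CDEFGH; row i has aⱼ where attribute j ∈ Ti, else bᵢⱼ.
Initial tableau (one row per fragment):
  row 1: a1 a2 a3 a4 b15 a6
  row 2: a1 a2 b23 b24 a5 b26
  row 3: b31 b32 b33 b34 a5 a6
Rows 1 and 2 agree on C; apply C→H and equate their H entries.
Rows 1 and 2 agree on D; apply D→E and equate their E entries.
Rows 1 and 2 agree on H; apply H→G and equate their G entries.
Row 1 is now all distinguished symbols — the join is lossless.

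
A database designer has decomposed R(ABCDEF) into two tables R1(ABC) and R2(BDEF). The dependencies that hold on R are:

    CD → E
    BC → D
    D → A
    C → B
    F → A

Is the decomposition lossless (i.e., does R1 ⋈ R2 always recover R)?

Common attributes: R1 ∩ R2 = {B}.
No dependency enlarges {B}, so (B)⁺ = {B}.
The closure contains neither all of R1 = {ABC} nor all of R2 = {BDEF}, so the common attributes are not a superkey of either fragment. The join is lossy.

No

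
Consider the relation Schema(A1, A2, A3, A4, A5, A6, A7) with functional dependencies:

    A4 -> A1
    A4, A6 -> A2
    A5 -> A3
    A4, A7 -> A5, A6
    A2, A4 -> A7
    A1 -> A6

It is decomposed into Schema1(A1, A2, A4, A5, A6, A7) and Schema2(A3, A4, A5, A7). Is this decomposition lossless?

Common attributes: Schema1 ∩ Schema2 = {A4, A5, A7}.
Closure of {A4, A5, A7}: A4 → A1 applies, adding A1; A5 → A3 applies, adding A3; A4, A7 → A5, A6 applies, adding A6; A4, A6 → A2 applies, adding A2. So (A4, A5, A7)⁺ = {A1, A2, A3, A4, A5, A6, A7}.
This closure contains every attribute of Schema1, so Schema1 ∩ Schema2 → Schema1. The join is lossless.

Yes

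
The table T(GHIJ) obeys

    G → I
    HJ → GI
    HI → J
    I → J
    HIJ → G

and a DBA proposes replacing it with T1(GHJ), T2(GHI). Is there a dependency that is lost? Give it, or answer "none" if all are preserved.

Check I → J: no single fragment contains all of {IJ}, and the restricted closure of {I} across the fragments never reaches {J}.
G → I is preserved.
HJ → GI is preserved.
HI → J is preserved.
HIJ → G is preserved.

I → J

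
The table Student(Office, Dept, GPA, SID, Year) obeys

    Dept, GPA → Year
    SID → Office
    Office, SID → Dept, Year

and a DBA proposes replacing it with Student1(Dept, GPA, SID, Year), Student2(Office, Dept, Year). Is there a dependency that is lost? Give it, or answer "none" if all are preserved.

SID → Office

Check SID → Office: no single fragment contains all of {Office, SID}, and the restricted closure of {SID} across the fragments never reaches {Office}.
Dept, GPA → Year is preserved.
Office, SID → Dept, Year is preserved.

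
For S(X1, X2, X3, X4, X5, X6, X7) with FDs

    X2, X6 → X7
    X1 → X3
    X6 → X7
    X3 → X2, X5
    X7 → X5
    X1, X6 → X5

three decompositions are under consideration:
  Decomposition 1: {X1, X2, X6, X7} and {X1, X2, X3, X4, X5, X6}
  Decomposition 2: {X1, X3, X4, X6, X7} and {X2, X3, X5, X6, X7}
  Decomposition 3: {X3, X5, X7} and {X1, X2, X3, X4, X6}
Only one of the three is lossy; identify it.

Decomposition 3

Decomposition 1: common = {X1, X2, X6}, closure = {X1, X2, X3, X5, X6, X7} → lossless.
Decomposition 2: common = {X3, X6, X7}, closure = {X2, X3, X5, X6, X7} → lossless.
Decomposition 3: common = {X3}, closure = {X2, X3, X5} → lossy.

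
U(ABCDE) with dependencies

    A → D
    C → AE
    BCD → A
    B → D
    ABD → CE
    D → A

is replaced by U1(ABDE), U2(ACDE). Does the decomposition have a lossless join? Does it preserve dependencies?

lossy and not dependency-preserving

Lossless test: (ADE)⁺ = {ADE}, which is a superkey of neither fragment — lossy.
Dependency preservation: the restricted closure of {ABD} across the fragments never reaches {CE}, so ABD → CE cannot be enforced without a join — not preserved.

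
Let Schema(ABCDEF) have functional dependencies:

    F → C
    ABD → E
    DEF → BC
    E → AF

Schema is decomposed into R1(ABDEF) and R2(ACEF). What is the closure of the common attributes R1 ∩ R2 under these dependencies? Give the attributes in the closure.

R1 ∩ R2 = {AEF}.
F → C applies, adding C
Closure: {ACEF}.

ACEF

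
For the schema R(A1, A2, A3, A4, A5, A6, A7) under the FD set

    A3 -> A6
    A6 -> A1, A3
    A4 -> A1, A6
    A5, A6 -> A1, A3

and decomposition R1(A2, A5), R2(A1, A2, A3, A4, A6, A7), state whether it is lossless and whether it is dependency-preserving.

Lossless test: (A2)⁺ = {A2}, which is a superkey of neither fragment — lossy.
Dependency preservation: A5, A6 → A1, A3 is not contained in any single fragment, but the restricted closure of its left-hand side across the fragments still reaches the right-hand side; the remaining FDs each lie inside some fragment. All dependencies are preserved.

lossy but dependency-preserving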